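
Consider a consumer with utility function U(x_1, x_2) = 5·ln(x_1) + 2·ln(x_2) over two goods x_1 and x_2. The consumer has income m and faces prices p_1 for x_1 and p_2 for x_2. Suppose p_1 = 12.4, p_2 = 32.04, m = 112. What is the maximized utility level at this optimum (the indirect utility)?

V = 9.3192

Tangency: MRS = (5/2)·x_2/x_1 = p_1/p_2.
Rearranging, p_2·x_2 = (2/5)·p_1·x_1. Substituting into the budget gives p_1·x_1·(1 + (2/5)) = m.
Demand: x_1*(p_1,p_2,m) = 5/7·m/p_1 and x_2* = 2/7·m/p_2.
At p_1=12.4, p_2=32.04, m=112: x_1* = 5/7·112/12.4 = 6.4516, x_2* = 0.9988.
Utility at the optimum: U(6.4516, 0.9988) = 9.3192.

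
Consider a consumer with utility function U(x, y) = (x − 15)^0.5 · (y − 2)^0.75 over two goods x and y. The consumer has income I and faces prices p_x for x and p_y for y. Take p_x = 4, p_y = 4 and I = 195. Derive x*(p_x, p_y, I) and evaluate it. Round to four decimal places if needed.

x* = 27.7

This is Cobb-Douglas in (x−15, y−2): tangency gives 0.5·p_y·(y−2) = 0.75·p_x·(x−15).
Substituting into the budget: x* = 15 + 0.4·(I − 15·p_x − 2·p_y)/p_x, and y* = 2 + 0.6·(…)/p_y.
Discretionary income = 195 − 15·4 − 2·4 = 127; x* = 15 + 0.4·127/4 = 27.7.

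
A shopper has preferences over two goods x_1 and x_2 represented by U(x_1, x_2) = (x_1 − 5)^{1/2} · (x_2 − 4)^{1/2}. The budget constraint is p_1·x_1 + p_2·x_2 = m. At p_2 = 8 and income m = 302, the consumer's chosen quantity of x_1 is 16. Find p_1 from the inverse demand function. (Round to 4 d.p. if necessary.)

p_1 = 10

MRS = (x_2−4)/(x_1−5). Tangency with p_1/p_2 gives x_2−4 = (p_1/p_2)·(x_1−5).
Substituting into the budget: x_1* = 5 + 0.5·(m − 5·p_1 − 4·p_2)/p_1, and x_2* = 4 + 0.5·(…)/p_2.
Set x_1* = 16 in the demand function and solve for p_1: p_1 = 10.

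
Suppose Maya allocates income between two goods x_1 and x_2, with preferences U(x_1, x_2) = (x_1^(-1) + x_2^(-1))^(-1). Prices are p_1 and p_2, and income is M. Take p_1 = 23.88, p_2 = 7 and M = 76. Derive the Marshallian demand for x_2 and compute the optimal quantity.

x_2* = 3.8135

MRS = MU_x_1/MU_x_2 = (x_2/x_1)^(2). Set equal to p_1/p_2.
Solve for the ratio: x_2/x_1 = [p_1/p_2]^(0.5).
Substitute x_2 = (x_2/x_1)·x_1 into the budget: x_1* = M/(p_1 + p_2·(x_2/x_1)).
Numerically x_2/x_1 = 1.847005, so x_1* = 76/(23.88 + 7·1.847005) = 2.0647 and x_2* = 1.847005·2.0647 = 3.8135.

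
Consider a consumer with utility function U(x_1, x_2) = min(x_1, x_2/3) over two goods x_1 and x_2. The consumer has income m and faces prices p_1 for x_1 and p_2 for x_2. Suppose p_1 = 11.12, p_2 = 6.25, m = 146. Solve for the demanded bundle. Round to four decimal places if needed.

x_1* = 4.8878, x_2* = 14.6635

Leontief preferences: the optimum is at the kink where x_1/1 = x_2/3, i.e. x_2 = 3·x_1.
Budget: p_1·x_1 + p_2·3·x_1 = m, so (p_1 + 3·p_2)·x_1 = m.
Demand: x_1*(p_1,p_2,m) = m/(p_1 + 3·p_2), x_2* = 3·m/(p_1 + 3·p_2).
Here 11.12 + 3·6.25 = 29.87, giving x_1* = 4.8878 and x_2* = 14.6635.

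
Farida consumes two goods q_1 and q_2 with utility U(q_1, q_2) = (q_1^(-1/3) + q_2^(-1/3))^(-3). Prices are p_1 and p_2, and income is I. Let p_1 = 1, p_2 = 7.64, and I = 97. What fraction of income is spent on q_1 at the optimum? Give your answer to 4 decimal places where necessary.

MRS = MU_q_1/MU_q_2 = (q_2/q_1)^(4/3). Set equal to p_1/p_2.
Solve for the ratio: q_2/q_1 = [p_1/p_2]^(0.75).
Substitute q_2 = (q_2/q_1)·q_1 into the budget: q_1* = I/(p_1 + p_2·(q_2/q_1)).
Numerically q_2/q_1 = 0.217611, so q_1* = 97/(1 + 7.64·0.217611) = 36.4313 and q_2* = 0.217611·36.4313 = 7.9278.
Expenditure on q_1: 1·36.4313 = 36.4313; share = 0.3756.

share on q_1 = 0.3756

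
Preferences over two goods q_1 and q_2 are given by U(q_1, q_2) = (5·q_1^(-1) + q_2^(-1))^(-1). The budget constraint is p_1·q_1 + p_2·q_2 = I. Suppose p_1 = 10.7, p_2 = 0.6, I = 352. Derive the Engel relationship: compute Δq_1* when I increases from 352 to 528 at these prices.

From the CES first-order condition, 5·(q_2/q_1)^(2) = p_1/p_2.
Hence q_2/q_1 = ((1/5)·p_1/p_2)^(1/(2)), i.e. raised to the 0.5 power.
Substitute q_2 = (q_2/q_1)·q_1 into the budget: q_1* = I/(p_1 + p_2·(q_2/q_1)).
Numerically q_2/q_1 = 1.888562, so q_1* = 352/(10.7 + 0.6·1.888562) = 29.747.
At I' = 528: q_1* = 44.6205. Change: 44.6205 − 29.747 = 14.8735.

Δq_1* = 14.8735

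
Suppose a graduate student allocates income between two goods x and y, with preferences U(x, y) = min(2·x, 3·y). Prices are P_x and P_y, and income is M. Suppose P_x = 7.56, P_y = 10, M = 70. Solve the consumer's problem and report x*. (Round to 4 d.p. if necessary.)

With perfect complements, no substitution: consume in ratio x:y = 3:2.
Budget: P_x·x + P_y·(2/3)·x = M, so (3·P_x + 2·P_y)·x = 3·M.
Demand: x*(P_x,P_y,M) = 3·M/(3·P_x + 2·P_y), y* = 2·M/(3·P_x + 2·P_y).
Here 3·7.56 + 2·10 = 42.68, giving x* = 4.9203.

x* = 4.9203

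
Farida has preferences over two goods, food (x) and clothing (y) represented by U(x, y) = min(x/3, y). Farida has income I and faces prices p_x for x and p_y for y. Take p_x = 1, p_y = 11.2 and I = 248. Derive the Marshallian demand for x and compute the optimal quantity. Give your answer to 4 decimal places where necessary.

x* = 52.3944

With perfect complements, no substitution: consume in ratio x:y = 3:1.
Budget: p_x·x + p_y·(1/3)·x = I, so (3·p_x + p_y)·x = 3·I.
Demand: x*(p_x,p_y,I) = 3·I/(3·p_x + p_y), y* = I/(3·p_x + p_y).
Here 3·1 + 11.2 = 14.2, giving x* = 52.3944.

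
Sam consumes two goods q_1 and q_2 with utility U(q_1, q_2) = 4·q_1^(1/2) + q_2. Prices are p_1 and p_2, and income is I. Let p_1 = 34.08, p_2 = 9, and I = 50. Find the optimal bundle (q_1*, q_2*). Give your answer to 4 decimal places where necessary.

q_1* = 0.279, q_2* = 4.4992

MU_q_1 = 2/√q_1, MU_q_2 = 1. Tangency: 2/√q_1 = p_1/p_2.
Thus q_1* = (2·p_2/p_1)² — independent of I — with the rest of income spent on q_2.
Plugging in: q_1* = (2·9/34.08)² = 0.279, q_2* = 4.4992.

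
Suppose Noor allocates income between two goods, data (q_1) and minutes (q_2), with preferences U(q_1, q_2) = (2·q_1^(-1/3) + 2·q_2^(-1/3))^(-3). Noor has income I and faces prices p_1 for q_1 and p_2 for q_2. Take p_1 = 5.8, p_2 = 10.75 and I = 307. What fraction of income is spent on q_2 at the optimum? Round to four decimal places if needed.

share on q_2 = 0.5385

From the CES first-order condition, (q_2/q_1)^(4/3) = p_1/p_2.
Hence q_2/q_1 = (p_1/p_2)^(1/(4/3)), i.e. raised to the 0.75 power.
Substitute q_2 = (q_2/q_1)·q_1 into the budget: q_1* = I/(p_1 + p_2·(q_2/q_1)).
Numerically q_2/q_1 = 0.629527, so q_1* = 307/(5.8 + 10.75·0.629527) = 24.4282 and q_2* = 0.629527·24.4282 = 15.3782.
Expenditure on q_2: 10.75·15.3782 = 165.3162; share = 0.5385.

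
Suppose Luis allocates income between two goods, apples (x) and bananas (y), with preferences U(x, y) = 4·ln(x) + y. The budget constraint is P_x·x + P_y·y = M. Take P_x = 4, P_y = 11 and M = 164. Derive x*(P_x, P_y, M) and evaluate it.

x* = 11

MU_x = 4/x, MU_y = 1. Tangency: 4/x = P_x/P_y.
So x*(P_x,P_y) = 4·P_y/P_x, independent of income; and y* = (M − 4·P_y)/P_y.
At the given prices: x* = 4·11/4 = 11.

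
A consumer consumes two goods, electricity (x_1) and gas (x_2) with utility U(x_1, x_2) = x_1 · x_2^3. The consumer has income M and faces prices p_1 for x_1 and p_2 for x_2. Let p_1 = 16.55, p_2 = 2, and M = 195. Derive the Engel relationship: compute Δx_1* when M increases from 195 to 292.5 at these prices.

Δx_1* = 1.4728

Demand: x_1*(p_1,p_2,M) = 0.25·M/p_1 and x_2* = 0.75·M/p_2.
At p_1=16.55, p_2=2, M=195: x_1* = 0.25·195/16.55 = 2.9456.
At M' = 292.5: x_1* = 4.4184. Change: 4.4184 − 2.9456 = 1.4728.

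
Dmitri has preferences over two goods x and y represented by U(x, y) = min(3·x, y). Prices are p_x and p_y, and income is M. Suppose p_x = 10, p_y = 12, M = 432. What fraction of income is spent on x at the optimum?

share on x = 0.2174

Leontief preferences: the optimum is at the kink where x/1 = y/3, i.e. y = 3·x.
Budget: p_x·x + p_y·3·x = M, so (p_x + 3·p_y)·x = M.
Demand: x*(p_x,p_y,M) = M/(p_x + 3·p_y), y* = 3·M/(p_x + 3·p_y).
Here 10 + 3·12 = 46, giving x* = 9.3913 and y* = 28.1739.
Expenditure on x: 10·9.3913 = 93.913; share = 0.2174.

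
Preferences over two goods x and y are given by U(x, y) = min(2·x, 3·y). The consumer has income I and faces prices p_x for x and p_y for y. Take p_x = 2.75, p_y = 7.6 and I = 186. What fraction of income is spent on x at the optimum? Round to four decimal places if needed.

share on x = 0.3518

With perfect complements, no substitution: consume in ratio x:y = 3:2.
Budget: p_x·x + p_y·(2/3)·x = I, so (3·p_x + 2·p_y)·x = 3·I.
Demand: x*(p_x,p_y,I) = 3·I/(3·p_x + 2·p_y), y* = 2·I/(3·p_x + 2·p_y).
Here 3·2.75 + 2·7.6 = 23.45, giving x* = 23.7953 and y* = 15.8635.
Expenditure on x: 2.75·23.7953 = 65.4371; share = 0.3518.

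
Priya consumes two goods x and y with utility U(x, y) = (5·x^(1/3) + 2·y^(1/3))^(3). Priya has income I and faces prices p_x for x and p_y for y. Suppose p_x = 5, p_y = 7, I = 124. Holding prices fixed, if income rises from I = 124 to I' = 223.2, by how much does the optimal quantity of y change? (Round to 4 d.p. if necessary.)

Δy* = 2.4963

MU_x ∝ 5·x^(-2/3), MU_y ∝ 2·y^(-2/3), so MRS = (5/2)·(y/x)^(2/3) = p_x/p_y.
Hence y/x = ((2/5)·p_x/p_y)^(1/(2/3)), i.e. raised to the 1.5 power.
Substitute y = (y/x)·x into the budget: x* = I/(p_x + p_y·(y/x)).
Numerically y/x = 0.152721, so x* = 124/(5 + 7·0.152721) = 20.4316 and y* = 0.152721·20.4316 = 3.1203.
At I' = 223.2: y* = 5.6166. Change: 5.6166 − 3.1203 = 2.4963.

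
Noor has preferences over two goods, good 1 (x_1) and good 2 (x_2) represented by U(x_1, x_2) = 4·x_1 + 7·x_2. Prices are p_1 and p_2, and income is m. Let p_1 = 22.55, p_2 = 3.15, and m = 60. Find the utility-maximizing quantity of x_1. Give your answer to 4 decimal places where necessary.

Linear utility — the consumer picks whichever good has higher MU/price: 4/22.55 = 0.1774 vs 7/3.15 = 2.2222.
x_2 gives more utility per dollar, so spend all income on x_2: x_2* = m/p_2, x_1* = 0.
Numerically: x_1* = 0, x_2* = 19.0476.

x_1* = 0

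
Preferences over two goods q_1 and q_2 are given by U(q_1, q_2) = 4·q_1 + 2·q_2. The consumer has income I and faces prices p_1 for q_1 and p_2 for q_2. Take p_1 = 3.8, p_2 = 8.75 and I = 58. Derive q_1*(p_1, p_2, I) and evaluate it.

Linear utility — the consumer picks whichever good has higher MU/price: 4/3.8 = 1.0526 vs 2/8.75 = 0.2286.
q_1 gives more utility per dollar, so spend all income on q_1: q_1* = I/p_1, q_2* = 0.
Numerically: q_1* = 15.2632, q_2* = 0.

q_1* = 15.2632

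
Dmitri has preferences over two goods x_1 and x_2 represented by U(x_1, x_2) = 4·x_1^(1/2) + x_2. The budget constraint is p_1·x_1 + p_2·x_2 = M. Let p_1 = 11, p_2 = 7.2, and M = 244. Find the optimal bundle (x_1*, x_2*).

Utility is quasi-linear in x_2; the FOC for x_1 is 2/√x_1 = p_1/p_2.
Thus x_1* = (2·p_2/p_1)² — independent of M — with the rest of income spent on x_2.
Plugging in: x_1* = (2·7.2/11)² = 1.7137, x_2* = 31.2707.

x_1* = 1.7137, x_2* = 31.2707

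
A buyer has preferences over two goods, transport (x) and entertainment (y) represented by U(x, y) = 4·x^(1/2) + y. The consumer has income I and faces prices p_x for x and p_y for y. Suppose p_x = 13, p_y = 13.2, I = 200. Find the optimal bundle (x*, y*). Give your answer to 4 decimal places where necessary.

x* = 4.124, y* = 11.09

Set MRS = p_x/p_y: 2·x^(−1/2) = p_x/p_y.
Solve: √x = 2·p_y/p_x, so x*(p_x,p_y) = (2·p_y/p_x)², and y* = (I − p_x·x*)/p_y.
Plugging in: x* = (2·13.2/13)² = 4.124, y* = 11.09.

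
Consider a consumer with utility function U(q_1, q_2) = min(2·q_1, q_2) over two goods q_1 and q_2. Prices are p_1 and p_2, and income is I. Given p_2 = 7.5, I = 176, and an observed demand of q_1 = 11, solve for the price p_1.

With perfect complements, no substitution: consume in ratio q_1:q_2 = 1:2.
Budget: p_1·q_1 + p_2·2·q_1 = I, so (p_1 + 2·p_2)·q_1 = I.
Demand: q_1*(p_1,p_2,I) = I/(p_1 + 2·p_2), q_2* = 2·I/(p_1 + 2·p_2).
Set q_1* = 11 in the demand function and solve for p_1: p_1 = 1.

p_1 = 1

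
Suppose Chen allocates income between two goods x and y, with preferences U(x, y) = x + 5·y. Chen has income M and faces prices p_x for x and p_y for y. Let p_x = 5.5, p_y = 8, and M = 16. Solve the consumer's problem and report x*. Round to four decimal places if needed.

Numerically: x* = 0, y* = 2.

x* = 0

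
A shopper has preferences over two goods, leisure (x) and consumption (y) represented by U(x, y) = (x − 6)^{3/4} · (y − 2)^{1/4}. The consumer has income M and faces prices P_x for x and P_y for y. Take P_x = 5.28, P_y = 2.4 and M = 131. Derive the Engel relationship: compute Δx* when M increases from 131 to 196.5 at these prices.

MRS = 3·(y−2)/(x−6). Tangency with P_x/P_y gives y−2 = (1/3)·(P_x/P_y)·(x−6).
Substituting into the budget: x* = 6 + 0.75·(M − 6·P_x − 2·P_y)/P_x, and y* = 2 + 0.25·(…)/P_y.
Discretionary income = 131 − 6·5.28 − 2·2.4 = 94.52; x* = 6 + 0.75·94.52/5.28 = 19.4261.
At M' = 196.5: x* = 28.7301. Change: 28.7301 − 19.4261 = 9.304.

Δx* = 9.304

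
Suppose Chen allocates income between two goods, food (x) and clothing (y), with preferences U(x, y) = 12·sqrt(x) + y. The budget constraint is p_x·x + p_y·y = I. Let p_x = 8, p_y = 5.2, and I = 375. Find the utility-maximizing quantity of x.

MU_x = 6/√x, MU_y = 1. Tangency: 6/√x = p_x/p_y.
Solve: √x = 6·p_y/p_x, so x*(p_x,p_y) = (6·p_y/p_x)², and y* = (I − p_x·x*)/p_y.
Plugging in: x* = (6·5.2/8)² = 15.21.

x* = 15.21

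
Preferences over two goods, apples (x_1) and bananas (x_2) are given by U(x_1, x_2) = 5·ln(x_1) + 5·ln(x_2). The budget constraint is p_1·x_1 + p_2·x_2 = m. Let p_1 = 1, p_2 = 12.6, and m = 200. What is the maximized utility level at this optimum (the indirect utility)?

Tangency: MRS = x_2/x_1 = p_1/p_2.
Rearranging, p_2·x_2 = p_1·x_1. Substituting into the budget gives p_1·x_1·(1 + 1) = m.
Demand: x_1*(p_1,p_2,m) = 0.5·m/p_1 and x_2* = 0.5·m/p_2.
At p_1=1, p_2=12.6, m=200: x_1* = 0.5·200/1 = 100, x_2* = 7.9365.
Utility at the optimum: U(100, 7.9365) = 33.3832.

V = 33.3832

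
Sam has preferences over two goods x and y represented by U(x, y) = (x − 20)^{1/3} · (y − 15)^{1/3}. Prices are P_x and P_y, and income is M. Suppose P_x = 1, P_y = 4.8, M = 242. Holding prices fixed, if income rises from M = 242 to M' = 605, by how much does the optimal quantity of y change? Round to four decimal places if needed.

Δy* = 37.8125

MRS = (y−15)/(x−20). Tangency with P_x/P_y gives y−15 = (P_x/P_y)·(x−20).
After buying the subsistence bundle (20, 15), a share 0.5 of the remaining income goes to x: x* = 20 + 0.5·(M − 20P_x − 15P_y)/P_x.
Discretionary income = 242 − 20·1 − 15·4.8 = 150; y* = 15 + 0.5·150/4.8 = 30.625.
At M' = 605: y* = 68.4375. Change: 68.4375 − 30.625 = 37.8125.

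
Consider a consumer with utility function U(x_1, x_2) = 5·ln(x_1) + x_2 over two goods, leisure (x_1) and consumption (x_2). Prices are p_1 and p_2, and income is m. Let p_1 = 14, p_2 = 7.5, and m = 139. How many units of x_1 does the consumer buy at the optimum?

Set MRS = p_1/p_2: (5/x_1)/1 = p_1/p_2.
So x_1*(p_1,p_2) = 5·p_2/p_1, independent of income; and x_2* = (m − 5·p_2)/p_2.
At the given prices: x_1* = 5·7.5/14 = 2.6786.

x_1* = 2.6786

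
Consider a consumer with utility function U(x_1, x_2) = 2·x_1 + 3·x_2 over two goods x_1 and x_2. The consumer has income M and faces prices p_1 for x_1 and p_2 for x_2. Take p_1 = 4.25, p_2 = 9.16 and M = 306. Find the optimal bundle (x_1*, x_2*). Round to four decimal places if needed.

Linear utility — the consumer picks whichever good has higher MU/price: 2/4.25 = 0.4706 vs 3/9.16 = 0.3275.
x_1 gives more utility per dollar, so spend all income on x_1: x_1* = M/p_1, x_2* = 0.
Numerically: x_1* = 72, x_2* = 0.

x_1* = 72, x_2* = 0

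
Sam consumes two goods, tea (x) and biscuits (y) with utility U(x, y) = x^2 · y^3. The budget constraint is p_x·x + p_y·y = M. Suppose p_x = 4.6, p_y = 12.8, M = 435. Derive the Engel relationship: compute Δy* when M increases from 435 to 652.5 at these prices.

Tangency: MRS = (2/3)·y/x = p_x/p_y.
Rearranging, p_y·y = (3/2)·p_x·x. Substituting into the budget gives p_x·x·(1 + (3/2)) = M.
Demand: x*(p_x,p_y,M) = 0.4·M/p_x and y* = 0.6·M/p_y.
At p_x=4.6, p_y=12.8, M=435: y* = 0.6·435/12.8 = 20.3906.
At M' = 652.5: y* = 30.5859. Change: 30.5859 − 20.3906 = 10.1953.

Δy* = 10.1953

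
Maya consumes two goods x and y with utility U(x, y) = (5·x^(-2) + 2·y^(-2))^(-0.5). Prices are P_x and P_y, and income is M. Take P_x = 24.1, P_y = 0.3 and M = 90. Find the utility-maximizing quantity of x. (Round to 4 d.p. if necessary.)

x* = 3.5923

MRS = MU_x/MU_y = (5/2)·(y/x)^(3). Set equal to P_x/P_y.
Hence y/x = ((2/5)·P_x/P_y)^(1/(3)), i.e. raised to the 1/3 power.
Substitute y = (y/x)·x into the budget: x* = M/(P_x + P_y·(y/x)).
Numerically y/x = 3.179205, so x* = 90/(24.1 + 0.3·3.179205) = 3.5923.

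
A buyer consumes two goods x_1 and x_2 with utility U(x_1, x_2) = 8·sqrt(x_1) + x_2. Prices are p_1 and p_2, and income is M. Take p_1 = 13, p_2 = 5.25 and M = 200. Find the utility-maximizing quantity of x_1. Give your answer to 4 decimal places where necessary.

x_1* = 2.6095

MU_x_1 = 4/√x_1, MU_x_2 = 1. Tangency: 4/√x_1 = p_1/p_2.
Thus x_1* = (4·p_2/p_1)² — independent of M — with the rest of income spent on x_2.
Plugging in: x_1* = (4·5.25/13)² = 2.6095.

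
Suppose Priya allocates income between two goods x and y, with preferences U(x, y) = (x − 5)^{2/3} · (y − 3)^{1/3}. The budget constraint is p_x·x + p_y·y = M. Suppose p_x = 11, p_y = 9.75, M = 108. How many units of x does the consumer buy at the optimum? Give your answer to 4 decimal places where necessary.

x* = 6.4394

Let x' = x−5, y' = y−3. MRS = 2·y'/x' = p_x/p_y.
After buying the subsistence bundle (5, 3), a share 2/3 of the remaining income goes to x: x* = 5 + 2/3·(M − 5p_x − 3p_y)/p_x.
Discretionary income = 108 − 5·11 − 3·9.75 = 23.75; x* = 5 + 2/3·23.75/11 = 6.4394.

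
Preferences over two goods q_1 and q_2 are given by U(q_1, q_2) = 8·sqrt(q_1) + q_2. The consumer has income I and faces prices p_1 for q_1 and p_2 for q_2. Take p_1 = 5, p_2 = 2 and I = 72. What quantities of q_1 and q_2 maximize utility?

Set MRS = p_1/p_2: 4·q_1^(−1/2) = p_1/p_2.
Solve: √q_1 = 4·p_2/p_1, so q_1*(p_1,p_2) = (4·p_2/p_1)², and q_2* = (I − p_1·q_1*)/p_2.
Plugging in: q_1* = (4·2/5)² = 2.56, q_2* = 29.6.

q_1* = 2.56, q_2* = 29.6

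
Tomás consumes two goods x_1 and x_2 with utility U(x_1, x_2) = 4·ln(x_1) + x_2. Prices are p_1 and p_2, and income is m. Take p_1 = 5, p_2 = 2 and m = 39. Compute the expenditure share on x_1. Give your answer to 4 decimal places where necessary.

share on x_1 = 0.2051

Set MRS = p_1/p_2: (4/x_1)/1 = p_1/p_2.
So x_1*(p_1,p_2) = 4·p_2/p_1, independent of income; and x_2* = (m − 4·p_2)/p_2.
At the given prices: x_1* = 4·2/5 = 1.6, and x_2* = 15.5.
Expenditure on x_1: 5·1.6 = 8; share = 0.2051.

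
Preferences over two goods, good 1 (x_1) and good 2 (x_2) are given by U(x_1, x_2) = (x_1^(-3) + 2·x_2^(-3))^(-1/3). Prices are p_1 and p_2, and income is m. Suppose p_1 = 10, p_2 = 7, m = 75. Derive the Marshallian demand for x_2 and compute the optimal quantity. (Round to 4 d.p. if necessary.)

x_2* = 5.105

MRS = MU_x_1/MU_x_2 = (1/2)·(x_2/x_1)^(4). Set equal to p_1/p_2.
Hence x_2/x_1 = (2·p_1/p_2)^(1/(4)), i.e. raised to the 0.25 power.
With the ratio pinned down, the budget gives x_1* = m/(p_1 + p_2·(x_2/x_1)) and x_2* = (x_2/x_1)·x_1*.
Numerically x_2/x_1 = 1.300119, so x_1* = 75/(10 + 7·1.300119) = 3.9265 and x_2* = 1.300119·3.9265 = 5.105.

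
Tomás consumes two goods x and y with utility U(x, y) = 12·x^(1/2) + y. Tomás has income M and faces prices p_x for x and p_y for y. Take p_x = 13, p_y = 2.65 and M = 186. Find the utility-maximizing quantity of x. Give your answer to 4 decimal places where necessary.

MU_x = 6/√x, MU_y = 1. Tangency: 6/√x = p_x/p_y.
Thus x* = (6·p_y/p_x)² — independent of M — with the rest of income spent on y.
Plugging in: x* = (6·2.65/13)² = 1.4959.

x* = 1.4959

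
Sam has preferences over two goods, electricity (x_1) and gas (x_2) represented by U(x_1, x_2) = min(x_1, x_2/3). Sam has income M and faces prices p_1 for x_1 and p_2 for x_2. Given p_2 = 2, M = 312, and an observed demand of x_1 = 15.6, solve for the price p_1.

With perfect complements, no substitution: consume in ratio x_1:x_2 = 1:3.
Budget: p_1·x_1 + p_2·3·x_1 = M, so (p_1 + 3·p_2)·x_1 = M.
Demand: x_1*(p_1,p_2,M) = M/(p_1 + 3·p_2), x_2* = 3·M/(p_1 + 3·p_2).
Set x_1* = 15.6 in the demand function and solve for p_1: p_1 = 14.

p_1 = 14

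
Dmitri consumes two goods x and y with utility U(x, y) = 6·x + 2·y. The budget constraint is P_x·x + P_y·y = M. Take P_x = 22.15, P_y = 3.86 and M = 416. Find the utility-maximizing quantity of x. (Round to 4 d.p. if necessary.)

x* = 0

Linear utility — the consumer picks whichever good has higher MU/price: 6/22.15 = 0.2709 vs 2/3.86 = 0.5181.
y gives more utility per dollar, so spend all income on y: y* = M/P_y, x* = 0.
Numerically: x* = 0, y* = 107.772.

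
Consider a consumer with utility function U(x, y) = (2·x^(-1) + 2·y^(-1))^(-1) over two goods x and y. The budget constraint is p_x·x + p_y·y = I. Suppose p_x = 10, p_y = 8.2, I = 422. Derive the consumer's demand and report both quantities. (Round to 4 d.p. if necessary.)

x* = 22.146, y* = 24.4561

Substitute y = (y/x)·x into the budget: x* = I/(p_x + p_y·(y/x)).
Numerically y/x = 1.104315, so x* = 422/(10 + 8.2·1.104315) = 22.146 and y* = 1.104315·22.146 = 24.4561.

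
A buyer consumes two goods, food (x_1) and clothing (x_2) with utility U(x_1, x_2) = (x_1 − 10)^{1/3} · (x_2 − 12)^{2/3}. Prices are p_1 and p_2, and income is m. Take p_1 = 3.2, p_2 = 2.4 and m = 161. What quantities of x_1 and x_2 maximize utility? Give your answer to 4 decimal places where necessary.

x_1* = 20.4375, x_2* = 39.8333

MRS = (1/2)·(x_2−12)/(x_1−10). Tangency with p_1/p_2 gives x_2−12 = 2·(p_1/p_2)·(x_1−10).
After buying the subsistence bundle (10, 12), a share 1/3 of the remaining income goes to x_1: x_1* = 10 + 1/3·(m − 10p_1 − 12p_2)/p_1.
Discretionary income = 161 − 10·3.2 − 12·2.4 = 100.2; x_1* = 10 + 1/3·100.2/3.2 = 20.4375; x_2* = 12 + 2/3·100.2/2.4 = 39.8333.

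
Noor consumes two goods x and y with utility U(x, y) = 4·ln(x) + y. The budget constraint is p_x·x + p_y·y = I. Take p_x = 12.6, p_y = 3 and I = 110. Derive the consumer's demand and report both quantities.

x* = 0.9524, y* = 32.6667

So x*(p_x,p_y) = 4·p_y/p_x, independent of income; and y* = (I − 4·p_y)/p_y.
At the given prices: x* = 4·3/12.6 = 0.9524, and y* = 32.6667.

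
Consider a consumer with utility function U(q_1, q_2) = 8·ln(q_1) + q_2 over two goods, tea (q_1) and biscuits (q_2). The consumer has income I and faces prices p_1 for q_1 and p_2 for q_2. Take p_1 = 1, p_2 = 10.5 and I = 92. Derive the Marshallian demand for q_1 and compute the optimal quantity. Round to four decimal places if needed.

q_1* = 84

So q_1*(p_1,p_2) = 8·p_2/p_1, independent of income; and q_2* = (I − 8·p_2)/p_2.
At the given prices: q_1* = 8·10.5/1 = 84.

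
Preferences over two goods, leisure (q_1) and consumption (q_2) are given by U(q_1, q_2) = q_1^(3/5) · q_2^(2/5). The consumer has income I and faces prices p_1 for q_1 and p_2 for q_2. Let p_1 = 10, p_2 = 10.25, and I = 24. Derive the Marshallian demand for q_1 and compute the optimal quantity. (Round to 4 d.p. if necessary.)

q_1* = 1.44

Tangency: MRS = (3/2)·q_2/q_1 = p_1/p_2.
Rearranging, p_2·q_2 = (2/3)·p_1·q_1. Substituting into the budget gives p_1·q_1·(1 + (2/3)) = I.
Demand: q_1*(p_1,p_2,I) = 0.6·I/p_1 and q_2* = 0.4·I/p_2.
At p_1=10, p_2=10.25, I=24: q_1* = 0.6·24/10 = 1.44.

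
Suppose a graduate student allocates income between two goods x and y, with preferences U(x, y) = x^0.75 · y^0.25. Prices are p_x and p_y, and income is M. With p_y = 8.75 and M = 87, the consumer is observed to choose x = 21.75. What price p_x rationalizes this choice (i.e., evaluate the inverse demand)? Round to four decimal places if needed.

The MRS is 3·y/x. Set MRS = p_x/p_y.
Rearranging, p_y·y = (1/3)·p_x·x. Substituting into the budget gives p_x·x·(1 + (1/3)) = M.
Demand: x*(p_x,p_y,M) = 0.75·M/p_x and y* = 0.25·M/p_y.
Set x* = 21.75 in the demand function and solve for p_x: p_x = 3.

p_x = 3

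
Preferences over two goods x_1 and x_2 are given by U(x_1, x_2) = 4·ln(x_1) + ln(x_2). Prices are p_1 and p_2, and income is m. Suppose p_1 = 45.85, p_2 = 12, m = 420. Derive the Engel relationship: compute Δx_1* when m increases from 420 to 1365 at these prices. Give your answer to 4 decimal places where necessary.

Δx_1* = 16.4885

MU_x_1/MU_x_2 = (4·x_2)/(x_1); tangency sets this equal to p_1/p_2.
So 4·p_2·x_2 = p_1·x_1; combined with the budget, a share 0.8 of income goes to x_1.
Demand: x_1*(p_1,p_2,m) = 0.8·m/p_1 and x_2* = 0.2·m/p_2.
At p_1=45.85, p_2=12, m=420: x_1* = 0.8·420/45.85 = 7.3282.
At m' = 1365: x_1* = 23.8168. Change: 23.8168 − 7.3282 = 16.4885.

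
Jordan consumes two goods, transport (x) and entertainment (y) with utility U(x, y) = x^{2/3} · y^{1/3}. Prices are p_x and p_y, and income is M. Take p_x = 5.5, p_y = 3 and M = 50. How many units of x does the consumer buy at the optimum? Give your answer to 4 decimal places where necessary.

Tangency: MRS = 2·y/x = p_x/p_y.
So 2/3·p_y·y = 1/3·p_x·x; combined with the budget, a share 2/3 of income goes to x.
Demand: x*(p_x,p_y,M) = 2/3·M/p_x and y* = 1/3·M/p_y.
At p_x=5.5, p_y=3, M=50: x* = 2/3·50/5.5 = 6.0606.

x* = 6.0606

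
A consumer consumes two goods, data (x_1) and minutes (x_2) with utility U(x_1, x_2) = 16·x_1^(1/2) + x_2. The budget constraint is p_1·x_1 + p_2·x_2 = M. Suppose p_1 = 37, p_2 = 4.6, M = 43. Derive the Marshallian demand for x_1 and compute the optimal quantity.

x_1* = 0.9892

Set MRS = p_1/p_2: 8·x_1^(−1/2) = p_1/p_2.
Solve: √x_1 = 8·p_2/p_1, so x_1*(p_1,p_2) = (8·p_2/p_1)², and x_2* = (M − p_1·x_1*)/p_2.
Plugging in: x_1* = (8·4.6/37)² = 0.9892.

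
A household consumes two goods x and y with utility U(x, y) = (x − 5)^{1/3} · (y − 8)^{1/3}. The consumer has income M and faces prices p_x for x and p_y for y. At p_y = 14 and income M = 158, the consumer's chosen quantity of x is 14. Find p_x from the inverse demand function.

Let x' = x−5, y' = y−8. MRS = y'/x' = p_x/p_y.
Substituting into the budget: x* = 5 + 0.5·(M − 5·p_x − 8·p_y)/p_x, and y* = 8 + 0.5·(…)/p_y.
Set x* = 14 in the demand function and solve for p_x: p_x = 2.

p_x = 2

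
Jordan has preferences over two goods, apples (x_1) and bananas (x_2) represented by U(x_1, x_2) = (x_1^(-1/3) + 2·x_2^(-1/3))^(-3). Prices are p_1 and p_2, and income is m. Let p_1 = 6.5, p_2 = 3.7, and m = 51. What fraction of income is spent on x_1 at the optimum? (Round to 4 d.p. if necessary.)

share on x_1 = 0.4064

MRS = MU_x_1/MU_x_2 = (1/2)·(x_2/x_1)^(4/3). Set equal to p_1/p_2.
Hence x_2/x_1 = (2·p_1/p_2)^(1/(4/3)), i.e. raised to the 0.75 power.
Substitute x_2 = (x_2/x_1)·x_1 into the budget: x_1* = m/(p_1 + p_2·(x_2/x_1)).
Numerically x_2/x_1 = 2.566293, so x_1* = 51/(6.5 + 3.7·2.566293) = 3.1884 and x_2* = 2.566293·3.1884 = 8.1825.
Expenditure on x_1: 6.5·3.1884 = 20.7249; share = 0.4064.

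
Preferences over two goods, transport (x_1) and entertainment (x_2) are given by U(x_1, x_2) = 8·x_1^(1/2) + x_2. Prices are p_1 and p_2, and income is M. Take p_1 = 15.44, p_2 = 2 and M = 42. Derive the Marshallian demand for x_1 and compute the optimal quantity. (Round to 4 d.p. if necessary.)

x_1* = 0.2685

Utility is quasi-linear in x_2; the FOC for x_1 is 4/√x_1 = p_1/p_2.
Solve: √x_1 = 4·p_2/p_1, so x_1*(p_1,p_2) = (4·p_2/p_1)², and x_2* = (M − p_1·x_1*)/p_2.
Plugging in: x_1* = (4·2/15.44)² = 0.2685.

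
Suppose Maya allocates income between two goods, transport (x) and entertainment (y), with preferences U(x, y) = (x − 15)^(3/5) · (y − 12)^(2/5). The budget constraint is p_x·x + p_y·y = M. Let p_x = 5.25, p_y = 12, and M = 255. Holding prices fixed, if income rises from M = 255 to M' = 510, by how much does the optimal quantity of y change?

Δy* = 8.5

This is Cobb-Douglas in (x−15, y−12): tangency gives 0.6·p_y·(y−12) = 0.4·p_x·(x−15).
Substituting into the budget: x* = 15 + 0.6·(M − 15·p_x − 12·p_y)/p_x, and y* = 12 + 0.4·(…)/p_y.
Discretionary income = 255 − 15·5.25 − 12·12 = 32.25; y* = 12 + 0.4·32.25/12 = 13.075.
At M' = 510: y* = 21.575. Change: 21.575 − 13.075 = 8.5.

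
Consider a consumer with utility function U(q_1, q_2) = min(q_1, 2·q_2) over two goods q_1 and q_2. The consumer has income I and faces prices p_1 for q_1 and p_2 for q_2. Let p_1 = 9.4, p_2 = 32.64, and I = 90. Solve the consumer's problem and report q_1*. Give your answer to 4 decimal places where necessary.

q_1* = 3.4992

Leontief preferences: the optimum is at the kink where q_1/2 = q_2/1, i.e. q_2 = (1/2)·q_1.
Budget: p_1·q_1 + p_2·(1/2)·q_1 = I, so (2·p_1 + p_2)·q_1 = 2·I.
Demand: q_1*(p_1,p_2,I) = 2·I/(2·p_1 + p_2), q_2* = I/(2·p_1 + p_2).
Here 2·9.4 + 32.64 = 51.44, giving q_1* = 3.4992.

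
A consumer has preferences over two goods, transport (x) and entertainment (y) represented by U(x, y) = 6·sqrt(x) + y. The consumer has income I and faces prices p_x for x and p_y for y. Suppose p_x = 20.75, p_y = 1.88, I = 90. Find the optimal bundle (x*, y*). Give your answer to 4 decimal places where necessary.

x* = 0.0739, y* = 47.0569

MU_x = 3/√x, MU_y = 1. Tangency: 3/√x = p_x/p_y.
Thus x* = (3·p_y/p_x)² — independent of I — with the rest of income spent on y.
Plugging in: x* = (3·1.88/20.75)² = 0.0739, y* = 47.0569.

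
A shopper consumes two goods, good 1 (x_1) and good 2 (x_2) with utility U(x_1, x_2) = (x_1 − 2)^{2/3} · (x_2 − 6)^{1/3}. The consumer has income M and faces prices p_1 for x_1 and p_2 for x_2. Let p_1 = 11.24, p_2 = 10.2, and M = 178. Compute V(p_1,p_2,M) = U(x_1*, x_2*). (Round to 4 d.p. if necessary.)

Let x_1' = x_1−2, x_2' = x_2−6. MRS = 2·x_2'/x_1' = p_1/p_2.
Substituting into the budget: x_1* = 2 + 2/3·(M − 2·p_1 − 6·p_2)/p_1, and x_2* = 6 + 1/3·(…)/p_2.
Discretionary income = 178 − 2·11.24 − 6·10.2 = 94.32; x_1* = 2 + 2/3·94.32/11.24 = 7.5943; x_2* = 6 + 1/3·94.32/10.2 = 9.0824.
Utility at the optimum: U(7.5943, 9.0824) = 4.5863.

V = 4.5863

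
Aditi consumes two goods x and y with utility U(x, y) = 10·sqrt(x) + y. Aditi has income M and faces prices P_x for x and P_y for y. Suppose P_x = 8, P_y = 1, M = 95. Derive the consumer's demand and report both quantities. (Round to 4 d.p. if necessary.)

x* = 0.3906, y* = 91.875

MU_x = 5/√x, MU_y = 1. Tangency: 5/√x = P_x/P_y.
Thus x* = (5·P_y/P_x)² — independent of M — with the rest of income spent on y.
Plugging in: x* = (5·1/8)² = 0.3906, y* = 91.875.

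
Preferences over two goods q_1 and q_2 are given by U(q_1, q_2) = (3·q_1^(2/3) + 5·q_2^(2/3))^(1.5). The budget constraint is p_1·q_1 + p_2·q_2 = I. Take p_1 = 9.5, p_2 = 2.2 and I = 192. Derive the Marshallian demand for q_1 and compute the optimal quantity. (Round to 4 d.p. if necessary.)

q_1* = 0.2314

MRS = MU_q_1/MU_q_2 = (3/5)·(q_2/q_1)^(1/3). Set equal to p_1/p_2.
Solve for the ratio: q_2/q_1 = [(5/3)·p_1/p_2]^(3).
Substitute q_2 = (q_2/q_1)·q_1 into the budget: q_1* = I/(p_1 + p_2·(q_2/q_1)).
Numerically q_2/q_1 = 372.776926, so q_1* = 192/(9.5 + 2.2·372.776926) = 0.2314.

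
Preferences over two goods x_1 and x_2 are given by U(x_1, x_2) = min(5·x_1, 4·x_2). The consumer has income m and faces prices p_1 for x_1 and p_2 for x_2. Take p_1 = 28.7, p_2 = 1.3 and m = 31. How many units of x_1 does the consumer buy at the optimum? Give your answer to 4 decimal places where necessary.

x_1* = 1.0223

Demand: x_1*(p_1,p_2,m) = 4·m/(4·p_1 + 5·p_2), x_2* = 5·m/(4·p_1 + 5·p_2).
Here 4·28.7 + 5·1.3 = 121.3, giving x_1* = 1.0223.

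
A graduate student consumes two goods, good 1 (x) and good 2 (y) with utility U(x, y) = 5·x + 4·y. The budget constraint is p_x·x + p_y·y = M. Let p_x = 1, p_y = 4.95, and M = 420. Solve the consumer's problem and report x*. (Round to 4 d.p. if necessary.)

x* = 420

Perfect substitutes: compare marginal utility per dollar. 5/p_x vs 4/p_y → 5 vs 0.8081.
x gives more utility per dollar, so spend all income on x: x* = M/p_x, y* = 0.
Numerically: x* = 420, y* = 0.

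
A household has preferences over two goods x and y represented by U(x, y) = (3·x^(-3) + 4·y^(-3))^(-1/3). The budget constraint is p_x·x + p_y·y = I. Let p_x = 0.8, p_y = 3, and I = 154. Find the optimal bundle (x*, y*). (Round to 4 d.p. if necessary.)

x* = 49.4131, y* = 38.1565

MRS = MU_x/MU_y = (3/4)·(y/x)^(4). Set equal to p_x/p_y.
Hence y/x = ((4/3)·p_x/p_y)^(1/(4)), i.e. raised to the 0.25 power.
With the ratio pinned down, the budget gives x* = I/(p_x + p_y·(y/x)) and y* = (y/x)·x*.
Numerically y/x = 0.772195, so x* = 154/(0.8 + 3·0.772195) = 49.4131 and y* = 0.772195·49.4131 = 38.1565.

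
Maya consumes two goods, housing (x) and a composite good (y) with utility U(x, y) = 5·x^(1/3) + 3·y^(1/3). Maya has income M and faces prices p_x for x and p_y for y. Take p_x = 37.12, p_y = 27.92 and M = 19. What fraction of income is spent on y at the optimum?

From the CES first-order condition, (5/3)·(y/x)^(2/3) = p_x/p_y.
Solve for the ratio: y/x = [(3/5)·p_x/p_y]^(1.5).
Substitute y = (y/x)·x into the budget: x* = M/(p_x + p_y·(y/x)).
Numerically y/x = 0.712469, so x* = 19/(37.12 + 27.92·0.712469) = 0.3333 and y* = 0.712469·0.3333 = 0.2374.
Expenditure on y: 27.92·0.2374 = 6.6293; share = 0.3489.

share on y = 0.3489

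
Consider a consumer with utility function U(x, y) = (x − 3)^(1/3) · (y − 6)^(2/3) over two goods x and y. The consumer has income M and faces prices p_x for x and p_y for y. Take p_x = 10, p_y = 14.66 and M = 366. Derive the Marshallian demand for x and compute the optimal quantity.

x* = 11.268

After buying the subsistence bundle (3, 6), a share 1/3 of the remaining income goes to x: x* = 3 + 1/3·(M − 3p_x − 6p_y)/p_x.
Discretionary income = 366 − 3·10 − 6·14.66 = 248.04; x* = 3 + 1/3·248.04/10 = 11.268.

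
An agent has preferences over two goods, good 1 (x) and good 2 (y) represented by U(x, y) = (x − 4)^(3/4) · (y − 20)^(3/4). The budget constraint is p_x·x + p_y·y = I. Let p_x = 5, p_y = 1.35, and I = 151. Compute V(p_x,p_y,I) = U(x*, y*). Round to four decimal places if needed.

This is Cobb-Douglas in (x−4, y−20): tangency gives 0.75·p_y·(y−20) = 0.75·p_x·(x−4).
After buying the subsistence bundle (4, 20), a share 0.5 of the remaining income goes to x: x* = 4 + 0.5·(I − 4p_x − 20p_y)/p_x.
Discretionary income = 151 − 4·5 − 20·1.35 = 104; x* = 4 + 0.5·104/5 = 14.4; y* = 20 + 0.5·104/1.35 = 58.5185.
Utility at the optimum: U(14.4, 58.5185) = 89.5421.

V = 89.5421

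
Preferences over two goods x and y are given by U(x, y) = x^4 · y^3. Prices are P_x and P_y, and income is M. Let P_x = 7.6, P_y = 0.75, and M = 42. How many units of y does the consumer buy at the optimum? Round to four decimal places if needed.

y* = 24

MU_x/MU_y = (4·y)/(3·x); tangency sets this equal to P_x/P_y.
Rearranging, P_y·y = (3/4)·P_x·x. Substituting into the budget gives P_x·x·(1 + (3/4)) = M.
Demand: x*(P_x,P_y,M) = 4/7·M/P_x and y* = 3/7·M/P_y.
At P_x=7.6, P_y=0.75, M=42: y* = 3/7·42/0.75 = 24.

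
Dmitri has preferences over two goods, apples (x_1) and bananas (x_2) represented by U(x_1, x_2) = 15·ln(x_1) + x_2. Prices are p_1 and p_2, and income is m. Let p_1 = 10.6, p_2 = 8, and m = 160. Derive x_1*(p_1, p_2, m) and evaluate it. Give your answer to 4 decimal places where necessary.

x_1* = 11.3208

Set MRS = p_1/p_2: (15/x_1)/1 = p_1/p_2.
So x_1*(p_1,p_2) = 15·p_2/p_1, independent of income; and x_2* = (m − 15·p_2)/p_2.
At the given prices: x_1* = 15·8/10.6 = 11.3208.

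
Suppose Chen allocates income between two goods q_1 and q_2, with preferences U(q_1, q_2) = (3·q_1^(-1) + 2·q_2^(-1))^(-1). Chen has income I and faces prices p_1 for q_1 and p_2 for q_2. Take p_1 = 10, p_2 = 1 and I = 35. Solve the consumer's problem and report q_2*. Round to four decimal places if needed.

q_2* = 7.1825

From the CES first-order condition, (3/2)·(q_2/q_1)^(2) = p_1/p_2.
Hence q_2/q_1 = ((2/3)·p_1/p_2)^(1/(2)), i.e. raised to the 0.5 power.
Substitute q_2 = (q_2/q_1)·q_1 into the budget: q_1* = I/(p_1 + p_2·(q_2/q_1)).
Numerically q_2/q_1 = 2.581989, so q_1* = 35/(10 + 1·2.581989) = 2.7818 and q_2* = 2.581989·2.7818 = 7.1825.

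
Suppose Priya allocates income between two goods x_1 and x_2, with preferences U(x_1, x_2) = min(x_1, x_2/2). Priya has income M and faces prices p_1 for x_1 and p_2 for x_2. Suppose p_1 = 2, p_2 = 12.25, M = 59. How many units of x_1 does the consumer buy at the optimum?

x_1* = 2.2264

Leontief preferences: the optimum is at the kink where x_1/1 = x_2/2, i.e. x_2 = 2·x_1.
Budget: p_1·x_1 + p_2·2·x_1 = M, so (p_1 + 2·p_2)·x_1 = M.
Demand: x_1*(p_1,p_2,M) = M/(p_1 + 2·p_2), x_2* = 2·M/(p_1 + 2·p_2).
Here 2 + 2·12.25 = 26.5, giving x_1* = 2.2264.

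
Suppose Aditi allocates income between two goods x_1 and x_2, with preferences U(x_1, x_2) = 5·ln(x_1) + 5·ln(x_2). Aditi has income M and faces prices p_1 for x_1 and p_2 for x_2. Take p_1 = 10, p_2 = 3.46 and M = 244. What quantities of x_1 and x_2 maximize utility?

Tangency: MRS = x_2/x_1 = p_1/p_2.
So 5·p_2·x_2 = 5·p_1·x_1; combined with the budget, a share 0.5 of income goes to x_1.
Demand: x_1*(p_1,p_2,M) = 0.5·M/p_1 and x_2* = 0.5·M/p_2.
At p_1=10, p_2=3.46, M=244: x_1* = 0.5·244/10 = 12.2, x_2* = 35.2601.

x_1* = 12.2, x_2* = 35.2601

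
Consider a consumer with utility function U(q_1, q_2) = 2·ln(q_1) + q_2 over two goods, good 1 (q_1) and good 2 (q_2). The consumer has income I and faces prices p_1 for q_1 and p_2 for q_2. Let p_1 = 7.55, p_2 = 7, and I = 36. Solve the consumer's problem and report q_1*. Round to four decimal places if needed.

q_1* = 1.8543

MU_q_1 = 2/q_1, MU_q_2 = 1. Tangency: 2/q_1 = p_1/p_2.
So q_1*(p_1,p_2) = 2·p_2/p_1, independent of income; and q_2* = (I − 2·p_2)/p_2.
At the given prices: q_1* = 2·7/7.55 = 1.8543.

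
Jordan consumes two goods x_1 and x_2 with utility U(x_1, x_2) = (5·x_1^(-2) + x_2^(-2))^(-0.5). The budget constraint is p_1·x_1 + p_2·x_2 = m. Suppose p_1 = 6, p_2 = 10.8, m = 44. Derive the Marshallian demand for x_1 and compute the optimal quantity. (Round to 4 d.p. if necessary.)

x_1* = 3.9313

MRS = MU_x_1/MU_x_2 = 5·(x_2/x_1)^(3). Set equal to p_1/p_2.
Hence x_2/x_1 = ((1/5)·p_1/p_2)^(1/(3)), i.e. raised to the 1/3 power.
With the ratio pinned down, the budget gives x_1* = m/(p_1 + p_2·(x_2/x_1)) and x_2* = (x_2/x_1)·x_1*.
Numerically x_2/x_1 = 0.48075, so x_1* = 44/(6 + 10.8·0.48075) = 3.9313.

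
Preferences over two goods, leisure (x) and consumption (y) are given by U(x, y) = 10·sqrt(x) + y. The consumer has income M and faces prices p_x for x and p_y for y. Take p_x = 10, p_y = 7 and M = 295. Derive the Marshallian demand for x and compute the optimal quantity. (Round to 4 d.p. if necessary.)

Utility is quasi-linear in y; the FOC for x is 5/√x = p_x/p_y.
Solve: √x = 5·p_y/p_x, so x*(p_x,p_y) = (5·p_y/p_x)², and y* = (M − p_x·x*)/p_y.
Plugging in: x* = (5·7/10)² = 12.25.

x* = 12.25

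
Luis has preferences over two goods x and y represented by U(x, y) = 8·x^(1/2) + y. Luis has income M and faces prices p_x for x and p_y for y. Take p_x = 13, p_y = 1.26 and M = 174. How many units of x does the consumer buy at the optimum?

x* = 0.1503

Utility is quasi-linear in y; the FOC for x is 4/√x = p_x/p_y.
Thus x* = (4·p_y/p_x)² — independent of M — with the rest of income spent on y.
Plugging in: x* = (4·1.26/13)² = 0.1503.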